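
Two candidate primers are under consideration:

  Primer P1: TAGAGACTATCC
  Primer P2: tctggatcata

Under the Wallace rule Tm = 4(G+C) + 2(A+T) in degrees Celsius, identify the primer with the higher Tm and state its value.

Primer P1: A+T=7, G+C=5 → Tm = 2(7)+4(5) = 34°C
Primer P2: A+T=7, G+C=4 → Tm = 2(7)+4(4) = 30°C
34°C vs 30°C → primer P1 is higher.

Primer P1, 34°C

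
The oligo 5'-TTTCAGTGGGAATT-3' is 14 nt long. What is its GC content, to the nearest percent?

36%

Base counts: T=6, A=3, G=4, C=1
G+C = 4 + 1 = 5 out of 14 bases
%GC = 5/14 × 100 = 35.71% ≈ 36%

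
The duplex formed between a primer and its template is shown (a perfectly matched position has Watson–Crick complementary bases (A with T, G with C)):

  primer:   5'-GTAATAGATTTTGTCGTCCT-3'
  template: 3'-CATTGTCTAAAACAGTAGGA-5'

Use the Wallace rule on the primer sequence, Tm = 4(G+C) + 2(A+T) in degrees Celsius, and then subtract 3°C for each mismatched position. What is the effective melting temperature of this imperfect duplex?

48°C

Primer base counts: A=4, T=9, G=4, C=3 → A+T=13, G+C=7
Perfect-match Tm = 2(13) + 4(7) = 26 + 28 = 54°C
Mismatches (positions where the bases are not complementary): 2 (at positions 5, 16)
Effective Tm = 54 − 2×3 = 54 − 6 = 48°C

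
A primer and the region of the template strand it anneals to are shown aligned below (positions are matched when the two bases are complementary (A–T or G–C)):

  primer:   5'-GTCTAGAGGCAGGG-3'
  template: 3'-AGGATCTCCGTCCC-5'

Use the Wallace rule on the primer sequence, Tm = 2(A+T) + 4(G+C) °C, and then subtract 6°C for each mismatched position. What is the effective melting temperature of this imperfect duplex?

34°C

Primer base counts: A=3, T=2, G=7, C=2 → A+T=5, G+C=9
Perfect-match Tm = 2(5) + 4(9) = 10 + 36 = 46°C
Mismatches (positions where the bases are not complementary): 2 (at positions 1, 2)
Effective Tm = 46 − 2×6 = 46 − 12 = 34°C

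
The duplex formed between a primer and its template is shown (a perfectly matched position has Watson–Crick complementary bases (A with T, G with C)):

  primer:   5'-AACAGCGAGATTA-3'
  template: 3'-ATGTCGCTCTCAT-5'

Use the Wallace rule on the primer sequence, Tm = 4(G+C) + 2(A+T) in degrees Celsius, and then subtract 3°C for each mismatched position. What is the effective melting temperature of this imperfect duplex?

30°C

Primer base counts: A=6, T=2, G=3, C=2 → A+T=8, G+C=5
Perfect-match Tm = 2(8) + 4(5) = 16 + 20 = 36°C
Mismatches (positions where the bases are not complementary): 2 (at positions 1, 11)
Effective Tm = 36 − 2×3 = 36 − 6 = 30°C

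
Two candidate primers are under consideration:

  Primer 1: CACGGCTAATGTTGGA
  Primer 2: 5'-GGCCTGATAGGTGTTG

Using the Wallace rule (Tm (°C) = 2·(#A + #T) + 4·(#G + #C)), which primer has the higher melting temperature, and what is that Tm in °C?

Primer 1: A+T=8, G+C=8 → Tm = 2(8)+4(8) = 48°C
Primer 2: A+T=7, G+C=9 → Tm = 2(7)+4(9) = 50°C
48°C vs 50°C → primer 2 is higher.

Primer 2, 50°C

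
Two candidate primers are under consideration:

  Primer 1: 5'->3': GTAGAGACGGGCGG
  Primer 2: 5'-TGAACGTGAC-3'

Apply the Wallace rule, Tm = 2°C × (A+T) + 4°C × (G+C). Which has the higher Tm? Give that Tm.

Primer 1, 48°C

Primer 1: A+T=4, G+C=10 → Tm = 2(4)+4(10) = 48°C
Primer 2: A+T=5, G+C=5 → Tm = 2(5)+4(5) = 30°C
48°C vs 30°C → primer 1 is higher.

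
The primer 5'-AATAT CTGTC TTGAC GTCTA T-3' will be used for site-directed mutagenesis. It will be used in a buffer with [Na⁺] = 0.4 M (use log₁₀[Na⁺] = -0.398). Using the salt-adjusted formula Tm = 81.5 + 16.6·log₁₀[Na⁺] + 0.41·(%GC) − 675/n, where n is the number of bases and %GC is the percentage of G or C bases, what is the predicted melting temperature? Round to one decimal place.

56.4°C

Length n = 21. Scanning the sequence gives A=5, G=3, C=4, T=9.
G+C = 7, so %GC = 7/21 × 100 = 33.333%
Salt term: 16.6 × (-0.398) = -6.607
GC term: 0.41 × 33.333 = 13.667; length term: −675/21 = −32.143
Tm = 81.5 + (-6.607) + 13.667 − 32.143 = 56.417 → 56.4°C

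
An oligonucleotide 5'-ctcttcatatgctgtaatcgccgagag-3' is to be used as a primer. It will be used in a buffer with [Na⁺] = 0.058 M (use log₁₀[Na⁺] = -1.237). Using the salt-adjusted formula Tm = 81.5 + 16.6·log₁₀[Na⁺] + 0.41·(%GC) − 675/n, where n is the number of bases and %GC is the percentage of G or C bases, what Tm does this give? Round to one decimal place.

55.7°C

Length n = 27. Counting bases: T=8, G=6, A=6, C=7
G+C = 13, so %GC = 13/27 × 100 = 48.148%
Salt term: 16.6 × (-1.237) = -20.534
GC term: 0.41 × 48.148 = 19.741; length term: −675/27 = −25
Tm = 81.5 + (-20.534) + 19.741 − 25 = 55.707 → 55.7°C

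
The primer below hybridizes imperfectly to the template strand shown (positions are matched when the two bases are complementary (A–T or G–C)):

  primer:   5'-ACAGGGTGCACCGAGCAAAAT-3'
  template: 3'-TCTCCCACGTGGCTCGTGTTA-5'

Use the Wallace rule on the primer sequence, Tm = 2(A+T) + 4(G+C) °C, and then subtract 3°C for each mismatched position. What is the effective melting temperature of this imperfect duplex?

Primer base counts: A=8, T=2, G=6, C=5 → A+T=10, G+C=11
Perfect-match Tm = 2(10) + 4(11) = 20 + 44 = 64°C
Mismatches (positions where the bases are not complementary): 2 (at positions 2, 18)
Effective Tm = 64 − 2×3 = 64 − 6 = 58°C

58°C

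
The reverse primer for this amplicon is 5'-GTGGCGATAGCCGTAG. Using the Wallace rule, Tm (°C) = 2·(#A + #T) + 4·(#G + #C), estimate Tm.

Base counts: T=3, C=3, A=3, G=7
So N_AT = 6 and N_GC = 10.
Tm = 2(6) + 4(10) = 12 + 40 = 52°C

52°C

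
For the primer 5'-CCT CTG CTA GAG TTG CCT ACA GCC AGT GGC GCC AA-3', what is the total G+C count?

Counting bases: T=7, G=9, A=7, C=12
G+C = 9 + 12 = 21

21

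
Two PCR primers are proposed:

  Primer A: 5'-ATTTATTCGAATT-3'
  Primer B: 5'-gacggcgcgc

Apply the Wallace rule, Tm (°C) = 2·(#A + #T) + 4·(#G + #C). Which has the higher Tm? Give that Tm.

Primer A: A+T=11, G+C=2 → Tm = 2(11)+4(2) = 30°C
Primer B: A+T=1, G+C=9 → Tm = 2(1)+4(9) = 38°C
30°C vs 38°C → primer B is higher.

Primer B, 38°C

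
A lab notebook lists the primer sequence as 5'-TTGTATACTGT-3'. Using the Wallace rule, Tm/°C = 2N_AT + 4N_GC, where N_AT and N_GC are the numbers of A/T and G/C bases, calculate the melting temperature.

Base counts: G=2, T=6, A=2, C=1
So N_AT = 8 and N_GC = 3.
Tm = 2(8) + 4(3) = 16 + 12 = 28°C

28°C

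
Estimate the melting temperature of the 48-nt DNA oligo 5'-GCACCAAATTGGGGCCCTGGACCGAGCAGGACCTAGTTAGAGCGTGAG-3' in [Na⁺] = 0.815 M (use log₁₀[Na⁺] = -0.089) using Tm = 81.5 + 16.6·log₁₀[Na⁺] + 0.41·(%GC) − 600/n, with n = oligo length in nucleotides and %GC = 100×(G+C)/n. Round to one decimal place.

Length n = 48. Counting bases: A=12, C=12, T=7, G=17
G+C = 29, so %GC = 29/48 × 100 = 60.417%
Salt term: 16.6 × (-0.089) = -1.477
GC term: 0.41 × 60.417 = 24.771; length term: −600/48 = −12.5
Tm = 81.5 + (-1.477) + 24.771 − 12.5 = 92.294 → 92.3°C

92.3°C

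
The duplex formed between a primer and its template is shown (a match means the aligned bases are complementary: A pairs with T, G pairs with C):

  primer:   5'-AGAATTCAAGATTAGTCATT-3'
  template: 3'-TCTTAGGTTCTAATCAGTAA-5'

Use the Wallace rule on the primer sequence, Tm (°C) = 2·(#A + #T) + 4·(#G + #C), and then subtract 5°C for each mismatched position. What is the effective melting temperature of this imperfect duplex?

Primer base counts: A=8, T=7, G=3, C=2 → A+T=15, G+C=5
Perfect-match Tm = 2(15) + 4(5) = 30 + 20 = 50°C
Mismatches (positions where the bases are not complementary): 1 (at position 6)
Effective Tm = 50 − 1×5 = 50 − 5 = 45°C

45°C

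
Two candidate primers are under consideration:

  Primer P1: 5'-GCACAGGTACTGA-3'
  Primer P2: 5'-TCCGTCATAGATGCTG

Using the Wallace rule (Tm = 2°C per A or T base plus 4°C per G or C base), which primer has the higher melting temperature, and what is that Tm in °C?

Primer P2, 48°C

Primer P1: A+T=6, G+C=7 → Tm = 2(6)+4(7) = 40°C
Primer P2: A+T=8, G+C=8 → Tm = 2(8)+4(8) = 48°C
40°C vs 48°C → primer P2 is higher.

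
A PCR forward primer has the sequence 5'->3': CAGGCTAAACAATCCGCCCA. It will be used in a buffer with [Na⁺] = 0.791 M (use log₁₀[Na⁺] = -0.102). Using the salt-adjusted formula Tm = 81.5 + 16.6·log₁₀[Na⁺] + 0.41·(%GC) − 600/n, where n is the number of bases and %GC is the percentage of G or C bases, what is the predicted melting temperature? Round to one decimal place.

Length n = 20. Base counts: A=7, C=8, G=3, T=2
G+C = 11, so %GC = 11/20 × 100 = 55%
Salt term: 16.6 × (-0.102) = -1.693
GC term: 0.41 × 55 = 22.55; length term: −600/20 = −30
Tm = 81.5 + (-1.693) + 22.55 − 30 = 72.357 → 72.4°C

72.4°C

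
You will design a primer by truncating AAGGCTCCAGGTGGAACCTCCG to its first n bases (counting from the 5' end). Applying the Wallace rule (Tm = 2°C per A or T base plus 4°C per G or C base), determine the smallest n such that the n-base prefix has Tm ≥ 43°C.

First 13 bases: AAGGCTCCAGGTG → Tm = 42°C (< 43°C)
First 14 bases: AAGGCTCCAGGTGG → Tm = 46°C (≥ 43°C)
Since every base adds ≥2°C, Tm only increases with n, so the threshold is first crossed at n = 14.

n = 14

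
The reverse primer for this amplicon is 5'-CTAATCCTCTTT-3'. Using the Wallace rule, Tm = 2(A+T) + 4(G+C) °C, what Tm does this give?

32°C

Counting bases: C=4, A=2, T=6, G=0
AT pairs contribute 8, GC pairs contribute 4.
Tm = 2×8 + 4×4 = 32°C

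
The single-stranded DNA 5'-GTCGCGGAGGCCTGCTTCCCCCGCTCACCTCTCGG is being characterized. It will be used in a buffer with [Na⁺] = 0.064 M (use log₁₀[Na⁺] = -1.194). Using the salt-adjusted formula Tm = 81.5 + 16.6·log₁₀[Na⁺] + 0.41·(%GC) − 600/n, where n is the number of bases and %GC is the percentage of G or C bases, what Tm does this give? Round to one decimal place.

Length n = 35. Base counts: A=2, T=7, G=10, C=16
G+C = 26, so %GC = 26/35 × 100 = 74.286%
Salt term: 16.6 × (-1.194) = -19.82
GC term: 0.41 × 74.286 = 30.457; length term: −600/35 = −17.143
Tm = 81.5 + (-19.82) + 30.457 − 17.143 = 74.994 → 75.0°C

75.0°C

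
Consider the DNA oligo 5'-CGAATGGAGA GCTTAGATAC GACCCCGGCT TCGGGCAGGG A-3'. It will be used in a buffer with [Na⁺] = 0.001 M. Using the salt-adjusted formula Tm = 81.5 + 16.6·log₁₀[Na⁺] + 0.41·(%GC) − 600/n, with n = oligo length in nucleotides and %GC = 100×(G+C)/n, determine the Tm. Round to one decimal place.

42.1°C

Length n = 41. G=15, C=10, A=10, T=6
G+C = 25, so %GC = 25/41 × 100 = 60.976%
Salt term: 16.6 × (-3) = -49.8
GC term: 0.41 × 60.976 = 25; length term: −600/41 = −14.634
Tm = 81.5 + (-49.8) + 25 − 14.634 = 42.066 → 42.1°C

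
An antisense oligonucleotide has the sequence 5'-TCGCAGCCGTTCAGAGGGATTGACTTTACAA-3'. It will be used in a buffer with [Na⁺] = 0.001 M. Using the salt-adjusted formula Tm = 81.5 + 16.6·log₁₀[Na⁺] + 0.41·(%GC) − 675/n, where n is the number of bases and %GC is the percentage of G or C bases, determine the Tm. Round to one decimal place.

Length n = 31. C=7, G=8, A=8, T=8
G+C = 15, so %GC = 15/31 × 100 = 48.387%
Salt term: 16.6 × (-3) = -49.8
GC term: 0.41 × 48.387 = 19.839; length term: −675/31 = −21.774
Tm = 81.5 + (-49.8) + 19.839 − 21.774 = 29.765 → 29.8°C

29.8°C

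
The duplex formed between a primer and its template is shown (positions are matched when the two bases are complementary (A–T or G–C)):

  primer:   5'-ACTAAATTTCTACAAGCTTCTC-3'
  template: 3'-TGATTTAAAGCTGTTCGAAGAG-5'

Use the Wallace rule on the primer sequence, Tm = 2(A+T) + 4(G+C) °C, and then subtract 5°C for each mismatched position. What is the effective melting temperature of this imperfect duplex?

53°C

Primer base counts: A=7, T=8, G=1, C=6 → A+T=15, G+C=7
Perfect-match Tm = 2(15) + 4(7) = 30 + 28 = 58°C
Mismatches (positions where the bases are not complementary): 1 (at position 11)
Effective Tm = 58 − 1×5 = 58 − 5 = 53°C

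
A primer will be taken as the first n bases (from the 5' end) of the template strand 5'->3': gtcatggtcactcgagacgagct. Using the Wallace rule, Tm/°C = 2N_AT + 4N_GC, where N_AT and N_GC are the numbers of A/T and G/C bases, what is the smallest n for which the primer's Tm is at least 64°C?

n = 21

First 20 bases: GTCATGGTCACTCGAGACGA → Tm = 62°C (< 64°C)
First 21 bases: GTCATGGTCACTCGAGACGAG → Tm = 66°C (≥ 64°C)
Each additional base adds 2°C (A/T) or 4°C (G/C), so Tm is non-decreasing in n; n = 21 is the first length to reach 64°C.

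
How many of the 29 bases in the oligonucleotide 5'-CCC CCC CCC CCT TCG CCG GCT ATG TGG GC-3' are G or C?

T=5, A=1, G=7, C=16
Total G or C: 7 + 16 = 23

23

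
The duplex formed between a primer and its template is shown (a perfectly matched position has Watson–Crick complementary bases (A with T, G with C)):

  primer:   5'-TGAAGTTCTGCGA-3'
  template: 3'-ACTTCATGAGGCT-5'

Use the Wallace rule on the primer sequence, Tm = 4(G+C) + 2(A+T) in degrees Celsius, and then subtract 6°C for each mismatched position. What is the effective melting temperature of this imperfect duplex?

Primer base counts: A=3, T=4, G=4, C=2 → A+T=7, G+C=6
Perfect-match Tm = 2(7) + 4(6) = 14 + 24 = 38°C
Mismatches (positions where the bases are not complementary): 2 (at positions 7, 10)
Effective Tm = 38 − 2×6 = 38 − 12 = 26°C

26°C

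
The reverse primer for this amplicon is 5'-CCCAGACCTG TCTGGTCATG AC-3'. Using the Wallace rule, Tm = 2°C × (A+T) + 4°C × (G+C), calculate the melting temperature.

A=4, C=8, T=5, G=5
So N_AT = 9 and N_GC = 13.
Tm = 2×9 + 4×13 = 70°C

70°C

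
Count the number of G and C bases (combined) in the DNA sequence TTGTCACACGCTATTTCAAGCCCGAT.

12

Counting bases: T=8, A=6, G=4, C=8
Total G or C: 4 + 8 = 12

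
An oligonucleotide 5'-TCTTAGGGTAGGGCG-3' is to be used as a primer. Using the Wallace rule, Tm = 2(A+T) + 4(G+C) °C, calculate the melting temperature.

Counting bases: A=2, T=4, C=2, G=7
AT pairs contribute 6, GC pairs contribute 9.
Tm = 4·9 + 2·6 = 36 + 12 = 48°C

48°C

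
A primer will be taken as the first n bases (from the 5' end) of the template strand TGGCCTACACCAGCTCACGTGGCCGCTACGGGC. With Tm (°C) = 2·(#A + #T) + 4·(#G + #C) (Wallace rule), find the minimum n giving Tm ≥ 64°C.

First 19 bases: TGGCCTACACCAGCTCACG → Tm = 62°C (< 64°C)
First 20 bases: TGGCCTACACCAGCTCACGT → Tm = 64°C (≥ 64°C)
Since every base adds ≥2°C, Tm only increases with n, so the threshold is first crossed at n = 20.

n = 20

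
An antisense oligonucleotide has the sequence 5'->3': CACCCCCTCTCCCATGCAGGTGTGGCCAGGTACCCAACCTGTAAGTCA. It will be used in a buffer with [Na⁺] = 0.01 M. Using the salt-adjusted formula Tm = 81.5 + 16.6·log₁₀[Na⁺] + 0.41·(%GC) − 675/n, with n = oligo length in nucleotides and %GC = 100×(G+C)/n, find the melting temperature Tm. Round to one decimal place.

59.0°C

Length n = 48. Base counts: G=10, C=19, A=10, T=9
G+C = 29, so %GC = 29/48 × 100 = 60.417%
Salt term: 16.6 × (-2) = -33.2
GC term: 0.41 × 60.417 = 24.771; length term: −675/48 = −14.062
Tm = 81.5 + (-33.2) + 24.771 − 14.062 = 59.009 → 59.0°C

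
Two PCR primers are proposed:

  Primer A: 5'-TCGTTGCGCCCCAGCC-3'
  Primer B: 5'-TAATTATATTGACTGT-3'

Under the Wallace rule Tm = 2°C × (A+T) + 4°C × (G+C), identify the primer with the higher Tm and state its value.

Primer A: A+T=4, G+C=12 → Tm = 2(4)+4(12) = 56°C
Primer B: A+T=13, G+C=3 → Tm = 2(13)+4(3) = 38°C
56°C vs 38°C → primer A is higher.

Primer A, 56°C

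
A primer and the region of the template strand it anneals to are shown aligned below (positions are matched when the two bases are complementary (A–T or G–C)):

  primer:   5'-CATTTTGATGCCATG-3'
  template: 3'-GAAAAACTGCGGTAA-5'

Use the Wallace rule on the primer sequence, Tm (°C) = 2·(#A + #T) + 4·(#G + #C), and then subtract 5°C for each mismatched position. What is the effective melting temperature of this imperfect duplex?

Primer base counts: A=3, T=6, G=3, C=3 → A+T=9, G+C=6
Perfect-match Tm = 2(9) + 4(6) = 18 + 24 = 42°C
Mismatches (positions where the bases are not complementary): 3 (at positions 2, 9, 15)
Effective Tm = 42 − 3×5 = 42 − 15 = 27°C

27°C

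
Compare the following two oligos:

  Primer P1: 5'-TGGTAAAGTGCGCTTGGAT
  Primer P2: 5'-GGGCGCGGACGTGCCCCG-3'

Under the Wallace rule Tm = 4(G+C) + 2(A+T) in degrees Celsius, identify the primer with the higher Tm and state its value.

Primer P1: A+T=10, G+C=9 → Tm = 2(10)+4(9) = 56°C
Primer P2: A+T=2, G+C=16 → Tm = 2(2)+4(16) = 68°C
56°C vs 68°C → primer P2 is higher.

Primer P2, 68°C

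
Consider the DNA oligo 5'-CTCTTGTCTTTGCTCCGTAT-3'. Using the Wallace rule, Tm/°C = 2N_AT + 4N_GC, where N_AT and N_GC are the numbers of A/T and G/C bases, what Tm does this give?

Base counts: T=10, A=1, G=3, C=6
AT pairs contribute 11, GC pairs contribute 9.
Tm = 2(11) + 4(9) = 22 + 36 = 58°C

58°C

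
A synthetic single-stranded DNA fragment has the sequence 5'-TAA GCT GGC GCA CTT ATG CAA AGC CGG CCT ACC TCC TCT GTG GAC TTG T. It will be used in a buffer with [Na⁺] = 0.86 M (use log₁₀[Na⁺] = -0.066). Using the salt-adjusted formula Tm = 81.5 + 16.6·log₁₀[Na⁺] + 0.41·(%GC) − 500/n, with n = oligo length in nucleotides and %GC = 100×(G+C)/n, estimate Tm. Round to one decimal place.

92.8°C

Length n = 49. Scanning the sequence gives A=9, G=12, C=15, T=13.
G+C = 27, so %GC = 27/49 × 100 = 55.102%
Salt term: 16.6 × (-0.066) = -1.096
GC term: 0.41 × 55.102 = 22.592; length term: −500/49 = −10.204
Tm = 81.5 + (-1.096) + 22.592 − 10.204 = 92.792 → 92.8°C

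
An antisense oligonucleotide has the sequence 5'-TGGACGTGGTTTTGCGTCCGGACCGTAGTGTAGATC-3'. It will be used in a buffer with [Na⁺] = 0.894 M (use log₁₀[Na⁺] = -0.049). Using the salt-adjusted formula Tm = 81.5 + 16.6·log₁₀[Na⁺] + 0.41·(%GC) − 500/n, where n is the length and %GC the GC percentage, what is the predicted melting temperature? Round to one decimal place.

Length n = 36. Scanning the sequence gives A=5, T=11, G=13, C=7.
G+C = 20, so %GC = 20/36 × 100 = 55.556%
Salt term: 16.6 × (-0.049) = -0.813
GC term: 0.41 × 55.556 = 22.778; length term: −500/36 = −13.889
Tm = 81.5 + (-0.813) + 22.778 − 13.889 = 89.576 → 89.6°C

89.6°C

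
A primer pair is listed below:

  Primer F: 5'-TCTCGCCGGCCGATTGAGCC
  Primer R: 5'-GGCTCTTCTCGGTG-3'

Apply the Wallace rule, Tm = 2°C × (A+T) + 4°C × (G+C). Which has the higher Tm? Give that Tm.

Primer F: A+T=6, G+C=14 → Tm = 2(6)+4(14) = 68°C
Primer R: A+T=5, G+C=9 → Tm = 2(5)+4(9) = 46°C
68°C vs 46°C → primer F is higher.

Primer F, 68°C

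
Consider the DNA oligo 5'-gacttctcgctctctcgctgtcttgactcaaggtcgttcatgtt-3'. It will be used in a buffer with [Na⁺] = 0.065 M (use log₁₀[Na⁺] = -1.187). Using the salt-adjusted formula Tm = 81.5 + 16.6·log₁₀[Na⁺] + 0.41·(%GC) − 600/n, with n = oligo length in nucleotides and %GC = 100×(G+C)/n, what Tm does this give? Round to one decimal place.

68.7°C

Length n = 44. T=17, G=9, A=5, C=13
G+C = 22, so %GC = 22/44 × 100 = 50%
Salt term: 16.6 × (-1.187) = -19.704
GC term: 0.41 × 50 = 20.5; length term: −600/44 = −13.636
Tm = 81.5 + (-19.704) + 20.5 − 13.636 = 68.66 → 68.7°C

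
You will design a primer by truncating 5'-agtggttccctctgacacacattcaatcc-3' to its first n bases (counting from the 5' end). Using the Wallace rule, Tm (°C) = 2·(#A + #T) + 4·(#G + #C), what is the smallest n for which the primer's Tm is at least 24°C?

n = 8

First 7 bases: AGTGGTT → Tm = 20°C (< 24°C)
First 8 bases: AGTGGTTC → Tm = 24°C (≥ 24°C)
Since every base adds ≥2°C, Tm only increases with n, so the threshold is first crossed at n = 8.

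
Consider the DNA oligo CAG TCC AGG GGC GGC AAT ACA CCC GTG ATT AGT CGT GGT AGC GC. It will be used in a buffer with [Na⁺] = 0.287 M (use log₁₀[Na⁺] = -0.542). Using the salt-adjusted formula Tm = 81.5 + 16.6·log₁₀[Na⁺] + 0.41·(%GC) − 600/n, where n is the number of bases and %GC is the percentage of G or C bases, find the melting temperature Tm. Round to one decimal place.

84.0°C

Length n = 44. Base counts: T=8, C=12, G=15, A=9
G+C = 27, so %GC = 27/44 × 100 = 61.364%
Salt term: 16.6 × (-0.542) = -8.997
GC term: 0.41 × 61.364 = 25.159; length term: −600/44 = −13.636
Tm = 81.5 + (-8.997) + 25.159 − 13.636 = 84.026 → 84.0°C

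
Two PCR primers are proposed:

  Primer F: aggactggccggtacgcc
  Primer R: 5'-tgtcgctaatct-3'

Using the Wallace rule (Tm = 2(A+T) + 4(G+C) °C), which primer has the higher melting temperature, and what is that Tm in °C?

Primer F: A+T=5, G+C=13 → Tm = 2(5)+4(13) = 62°C
Primer R: A+T=7, G+C=5 → Tm = 2(7)+4(5) = 34°C
62°C vs 34°C → primer F is higher.

Primer F, 62°C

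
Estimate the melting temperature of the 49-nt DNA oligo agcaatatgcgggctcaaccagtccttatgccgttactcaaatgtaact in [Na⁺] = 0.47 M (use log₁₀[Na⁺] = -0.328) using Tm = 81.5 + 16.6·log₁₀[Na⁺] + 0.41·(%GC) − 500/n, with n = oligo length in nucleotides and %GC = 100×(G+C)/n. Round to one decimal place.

Length n = 49. A=14, G=9, T=13, C=13
G+C = 22, so %GC = 22/49 × 100 = 44.898%
Salt term: 16.6 × (-0.328) = -5.445
GC term: 0.41 × 44.898 = 18.408; length term: −500/49 = −10.204
Tm = 81.5 + (-5.445) + 18.408 − 10.204 = 84.259 → 84.3°C

84.3°C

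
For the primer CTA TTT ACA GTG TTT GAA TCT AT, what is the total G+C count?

Scanning the sequence gives A=6, T=11, C=3, G=3.
G+C = 3 + 3 = 6

6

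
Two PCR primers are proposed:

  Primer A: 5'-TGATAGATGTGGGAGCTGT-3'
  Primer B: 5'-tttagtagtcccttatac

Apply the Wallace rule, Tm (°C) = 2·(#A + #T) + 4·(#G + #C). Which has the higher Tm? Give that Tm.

Primer A: A+T=10, G+C=9 → Tm = 2(10)+4(9) = 56°C
Primer B: A+T=12, G+C=6 → Tm = 2(12)+4(6) = 48°C
56°C vs 48°C → primer A is higher.

Primer A, 56°C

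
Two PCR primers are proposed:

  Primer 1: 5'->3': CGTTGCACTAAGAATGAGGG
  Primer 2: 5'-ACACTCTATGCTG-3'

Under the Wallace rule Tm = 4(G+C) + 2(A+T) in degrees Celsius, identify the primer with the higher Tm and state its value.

Primer 1, 60°C

Primer 1: A+T=10, G+C=10 → Tm = 2(10)+4(10) = 60°C
Primer 2: A+T=7, G+C=6 → Tm = 2(7)+4(6) = 38°C
60°C vs 38°C → primer 1 is higher.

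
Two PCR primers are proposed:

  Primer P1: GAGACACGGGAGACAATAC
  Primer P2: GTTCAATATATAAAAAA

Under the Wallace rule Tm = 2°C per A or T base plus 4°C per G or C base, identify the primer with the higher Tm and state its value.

Primer P1, 58°C

Primer P1: A+T=9, G+C=10 → Tm = 2(9)+4(10) = 58°C
Primer P2: A+T=15, G+C=2 → Tm = 2(15)+4(2) = 38°C
58°C vs 38°C → primer P1 is higher.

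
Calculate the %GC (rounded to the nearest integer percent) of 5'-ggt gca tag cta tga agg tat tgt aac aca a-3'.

39%

Counting bases: T=8, G=8, A=11, C=4
G+C = 8 + 4 = 12 out of 31 bases
%GC = 12/31 × 100 = 38.71% ≈ 39%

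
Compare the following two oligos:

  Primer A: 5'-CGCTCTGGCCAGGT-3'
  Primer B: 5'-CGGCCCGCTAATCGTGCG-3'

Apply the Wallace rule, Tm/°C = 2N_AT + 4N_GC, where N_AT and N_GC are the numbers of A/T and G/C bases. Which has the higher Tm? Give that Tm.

Primer A: A+T=4, G+C=10 → Tm = 2(4)+4(10) = 48°C
Primer B: A+T=5, G+C=13 → Tm = 2(5)+4(13) = 62°C
48°C vs 62°C → primer B is higher.

Primer B, 62°C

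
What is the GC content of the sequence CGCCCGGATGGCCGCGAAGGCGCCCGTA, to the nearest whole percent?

79%

Scanning the sequence gives C=11, G=11, T=2, A=4.
G+C = 11 + 11 = 22 out of 28 bases
%GC = 22/28 × 100 = 78.57% ≈ 79%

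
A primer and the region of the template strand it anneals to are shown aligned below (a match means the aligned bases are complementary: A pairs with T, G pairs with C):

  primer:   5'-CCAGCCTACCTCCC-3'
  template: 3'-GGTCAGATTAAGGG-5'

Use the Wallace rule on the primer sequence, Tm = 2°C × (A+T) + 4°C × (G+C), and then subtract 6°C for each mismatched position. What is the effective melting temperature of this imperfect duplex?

30°C

Primer base counts: A=2, T=2, G=1, C=9 → A+T=4, G+C=10
Perfect-match Tm = 2(4) + 4(10) = 8 + 40 = 48°C
Mismatches (positions where the bases are not complementary): 3 (at positions 5, 9, 10)
Effective Tm = 48 − 3×6 = 48 − 18 = 30°C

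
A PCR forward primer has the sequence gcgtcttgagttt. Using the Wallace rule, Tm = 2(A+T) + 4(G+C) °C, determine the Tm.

Counting bases: T=6, C=2, A=1, G=4
So N_AT = 7 and N_GC = 6.
Tm = 2×7 + 4×6 = 38°C

38°C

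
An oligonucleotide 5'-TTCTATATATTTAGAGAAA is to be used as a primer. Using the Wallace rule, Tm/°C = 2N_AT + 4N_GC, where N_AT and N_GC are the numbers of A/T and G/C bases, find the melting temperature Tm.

44°C

Scanning the sequence gives T=8, G=2, A=8, C=1.
So N_AT = 16 and N_GC = 3.
Tm = 2(16) + 4(3) = 32 + 12 = 44°C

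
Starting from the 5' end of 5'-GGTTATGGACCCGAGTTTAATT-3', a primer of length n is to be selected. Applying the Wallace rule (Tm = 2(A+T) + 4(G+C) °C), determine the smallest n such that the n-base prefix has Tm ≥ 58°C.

n = 20

First 19 bases: GGTTATGGACCCGAGTTTA → Tm = 56°C (< 58°C)
First 20 bases: GGTTATGGACCCGAGTTTAA → Tm = 58°C (≥ 58°C)
Since every base adds ≥2°C, Tm only increases with n, so the threshold is first crossed at n = 20.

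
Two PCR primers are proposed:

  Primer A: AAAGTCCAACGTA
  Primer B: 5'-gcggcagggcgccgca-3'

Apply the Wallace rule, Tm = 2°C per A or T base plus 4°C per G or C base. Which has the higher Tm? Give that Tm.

Primer B, 60°C

Primer A: A+T=8, G+C=5 → Tm = 2(8)+4(5) = 36°C
Primer B: A+T=2, G+C=14 → Tm = 2(2)+4(14) = 60°C
36°C vs 60°C → primer B is higher.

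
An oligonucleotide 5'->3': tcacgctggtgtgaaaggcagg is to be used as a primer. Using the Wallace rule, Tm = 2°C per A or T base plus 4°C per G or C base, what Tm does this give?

70°C

Base counts: A=5, T=4, G=9, C=4
So N_AT = 9 and N_GC = 13.
Tm = 2×9 + 4×13 = 70°C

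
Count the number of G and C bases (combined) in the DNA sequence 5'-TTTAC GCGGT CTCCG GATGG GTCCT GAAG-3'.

Counting bases: G=10, T=8, C=7, A=4
Total G or C: 10 + 7 = 17

17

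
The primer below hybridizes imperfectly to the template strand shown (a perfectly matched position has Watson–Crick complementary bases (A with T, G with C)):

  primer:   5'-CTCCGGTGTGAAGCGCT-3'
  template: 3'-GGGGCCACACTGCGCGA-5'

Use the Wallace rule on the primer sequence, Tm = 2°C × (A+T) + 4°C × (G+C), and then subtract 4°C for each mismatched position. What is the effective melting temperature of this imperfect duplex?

Primer base counts: A=2, T=4, G=6, C=5 → A+T=6, G+C=11
Perfect-match Tm = 2(6) + 4(11) = 12 + 44 = 56°C
Mismatches (positions where the bases are not complementary): 2 (at positions 2, 12)
Effective Tm = 56 − 2×4 = 56 − 8 = 48°C

48°C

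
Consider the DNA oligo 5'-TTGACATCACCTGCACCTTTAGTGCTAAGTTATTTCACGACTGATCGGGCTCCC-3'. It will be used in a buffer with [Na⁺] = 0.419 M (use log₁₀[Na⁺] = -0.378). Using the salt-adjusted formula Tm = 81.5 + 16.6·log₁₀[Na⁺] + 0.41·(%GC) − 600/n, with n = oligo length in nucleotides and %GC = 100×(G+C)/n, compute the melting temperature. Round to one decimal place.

83.9°C

Length n = 54. Scanning the sequence gives T=17, A=11, G=10, C=16.
G+C = 26, so %GC = 26/54 × 100 = 48.148%
Salt term: 16.6 × (-0.378) = -6.275
GC term: 0.41 × 48.148 = 19.741; length term: −600/54 = −11.111
Tm = 81.5 + (-6.275) + 19.741 − 11.111 = 83.855 → 83.9°C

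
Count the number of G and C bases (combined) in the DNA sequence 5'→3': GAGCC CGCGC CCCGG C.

15

Counting bases: G=6, T=0, A=1, C=9
G+C = 6 + 9 = 15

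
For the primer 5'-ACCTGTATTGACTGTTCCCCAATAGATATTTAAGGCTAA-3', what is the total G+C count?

14

Scanning the sequence gives C=8, T=13, A=12, G=6.
Total G or C: 6 + 8 = 14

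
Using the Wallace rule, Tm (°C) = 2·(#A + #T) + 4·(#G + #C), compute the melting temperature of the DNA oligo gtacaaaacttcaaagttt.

Scanning the sequence gives C=3, G=2, A=8, T=6.
A+T = 14, G+C = 5
Tm = 2(14) + 4(5) = 28 + 20 = 48°C

48°C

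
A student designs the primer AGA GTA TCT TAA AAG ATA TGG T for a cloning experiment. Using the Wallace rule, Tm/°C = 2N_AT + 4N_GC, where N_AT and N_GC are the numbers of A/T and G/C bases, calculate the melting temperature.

Base counts: G=5, C=1, T=7, A=9
AT pairs contribute 16, GC pairs contribute 6.
Tm = 2×16 + 4×6 = 56°C

56°C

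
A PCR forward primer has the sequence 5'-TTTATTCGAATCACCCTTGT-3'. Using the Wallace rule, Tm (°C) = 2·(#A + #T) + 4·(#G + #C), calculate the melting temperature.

54°C

Scanning the sequence gives C=5, A=4, G=2, T=9.
AT pairs contribute 13, GC pairs contribute 7.
Tm = 2(13) + 4(7) = 26 + 28 = 54°C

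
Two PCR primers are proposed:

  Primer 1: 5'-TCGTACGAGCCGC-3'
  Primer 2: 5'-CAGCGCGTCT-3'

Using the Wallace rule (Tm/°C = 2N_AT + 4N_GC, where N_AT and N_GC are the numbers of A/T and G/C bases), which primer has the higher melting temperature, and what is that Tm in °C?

Primer 1, 44°C

Primer 1: A+T=4, G+C=9 → Tm = 2(4)+4(9) = 44°C
Primer 2: A+T=3, G+C=7 → Tm = 2(3)+4(7) = 34°C
44°C vs 34°C → primer 1 is higher.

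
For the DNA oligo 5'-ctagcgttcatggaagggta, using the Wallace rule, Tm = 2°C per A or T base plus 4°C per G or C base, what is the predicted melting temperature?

Scanning the sequence gives T=5, A=5, C=3, G=7.
AT pairs contribute 10, GC pairs contribute 10.
Tm = 4·10 + 2·10 = 40 + 20 = 60°C

60°C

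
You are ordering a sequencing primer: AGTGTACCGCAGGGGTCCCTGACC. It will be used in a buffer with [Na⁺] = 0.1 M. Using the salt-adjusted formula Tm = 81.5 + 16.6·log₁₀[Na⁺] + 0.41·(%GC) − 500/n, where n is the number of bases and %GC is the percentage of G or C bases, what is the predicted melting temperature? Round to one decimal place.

71.4°C

Length n = 24. Base counts: C=8, A=4, T=4, G=8
G+C = 16, so %GC = 16/24 × 100 = 66.667%
Salt term: 16.6 × (-1) = -16.6
GC term: 0.41 × 66.667 = 27.333; length term: −500/24 = −20.833
Tm = 81.5 + (-16.6) + 27.333 − 20.833 = 71.4 → 71.4°C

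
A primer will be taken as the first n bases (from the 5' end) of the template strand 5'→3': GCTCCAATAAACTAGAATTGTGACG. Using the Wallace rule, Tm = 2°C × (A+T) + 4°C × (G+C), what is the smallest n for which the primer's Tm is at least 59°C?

n = 22

First 21 bases: GCTCCAATAAACTAGAATTGT → Tm = 56°C (< 59°C)
First 22 bases: GCTCCAATAAACTAGAATTGTG → Tm = 60°C (≥ 59°C)
Since every base adds ≥2°C, Tm only increases with n, so the threshold is first crossed at n = 22.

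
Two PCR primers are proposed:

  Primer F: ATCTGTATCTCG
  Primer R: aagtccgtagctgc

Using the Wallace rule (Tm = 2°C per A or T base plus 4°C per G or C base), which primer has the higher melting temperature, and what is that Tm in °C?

Primer R, 44°C

Primer F: A+T=7, G+C=5 → Tm = 2(7)+4(5) = 34°C
Primer R: A+T=6, G+C=8 → Tm = 2(6)+4(8) = 44°C
34°C vs 44°C → primer R is higher.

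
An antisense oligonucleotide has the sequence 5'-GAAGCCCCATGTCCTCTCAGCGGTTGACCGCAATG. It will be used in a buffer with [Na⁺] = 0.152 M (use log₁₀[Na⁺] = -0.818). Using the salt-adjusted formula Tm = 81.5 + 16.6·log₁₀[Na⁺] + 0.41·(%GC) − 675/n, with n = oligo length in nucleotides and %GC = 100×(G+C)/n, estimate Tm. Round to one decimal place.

Length n = 35. C=12, T=7, A=7, G=9
G+C = 21, so %GC = 21/35 × 100 = 60%
Salt term: 16.6 × (-0.818) = -13.579
GC term: 0.41 × 60 = 24.6; length term: −675/35 = −19.286
Tm = 81.5 + (-13.579) + 24.6 − 19.286 = 73.235 → 73.2°C

73.2°C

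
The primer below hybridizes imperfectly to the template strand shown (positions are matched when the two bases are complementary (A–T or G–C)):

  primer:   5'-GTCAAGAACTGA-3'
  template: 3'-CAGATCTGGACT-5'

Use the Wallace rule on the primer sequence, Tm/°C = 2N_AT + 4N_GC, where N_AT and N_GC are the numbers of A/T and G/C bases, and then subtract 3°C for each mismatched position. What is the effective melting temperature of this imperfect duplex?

28°C

Primer base counts: A=5, T=2, G=3, C=2 → A+T=7, G+C=5
Perfect-match Tm = 2(7) + 4(5) = 14 + 20 = 34°C
Mismatches (positions where the bases are not complementary): 2 (at positions 4, 8)
Effective Tm = 34 − 2×3 = 34 − 6 = 28°C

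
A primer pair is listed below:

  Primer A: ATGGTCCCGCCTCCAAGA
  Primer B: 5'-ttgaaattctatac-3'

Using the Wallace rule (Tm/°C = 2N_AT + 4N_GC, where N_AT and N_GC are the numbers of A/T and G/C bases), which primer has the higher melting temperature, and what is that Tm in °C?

Primer A, 58°C

Primer A: A+T=7, G+C=11 → Tm = 2(7)+4(11) = 58°C
Primer B: A+T=11, G+C=3 → Tm = 2(11)+4(3) = 34°C
58°C vs 34°C → primer A is higher.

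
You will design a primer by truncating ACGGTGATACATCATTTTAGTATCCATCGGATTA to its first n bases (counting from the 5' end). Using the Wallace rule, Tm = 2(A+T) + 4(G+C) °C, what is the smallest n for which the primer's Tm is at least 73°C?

n = 28

First 27 bases: ACGGTGATACATCATTTTAGTATCCAT → Tm = 72°C (< 73°C)
First 28 bases: ACGGTGATACATCATTTTAGTATCCATC → Tm = 76°C (≥ 73°C)
Each additional base adds 2°C (A/T) or 4°C (G/C), so Tm is non-decreasing in n; n = 28 is the first length to reach 73°C.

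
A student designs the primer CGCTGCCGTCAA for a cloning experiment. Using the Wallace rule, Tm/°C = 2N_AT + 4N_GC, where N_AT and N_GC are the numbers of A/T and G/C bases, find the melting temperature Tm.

Scanning the sequence gives G=3, A=2, C=5, T=2.
AT pairs contribute 4, GC pairs contribute 8.
Tm = 4·8 + 2·4 = 32 + 8 = 40°C

40°C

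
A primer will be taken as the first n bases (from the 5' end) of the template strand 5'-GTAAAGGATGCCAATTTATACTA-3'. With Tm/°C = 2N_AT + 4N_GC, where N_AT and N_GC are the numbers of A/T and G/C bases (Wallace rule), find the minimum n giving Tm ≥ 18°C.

n = 7

First 6 bases: GTAAAG → Tm = 16°C (< 18°C)
First 7 bases: GTAAAGG → Tm = 20°C (≥ 18°C)
Since every base adds ≥2°C, Tm only increases with n, so the threshold is first crossed at n = 7.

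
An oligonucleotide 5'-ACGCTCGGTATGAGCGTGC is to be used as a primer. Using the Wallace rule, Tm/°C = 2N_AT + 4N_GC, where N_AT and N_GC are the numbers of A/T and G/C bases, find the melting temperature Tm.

62°C

Scanning the sequence gives T=4, G=7, C=5, A=3.
AT pairs contribute 7, GC pairs contribute 12.
Tm = 4·12 + 2·7 = 48 + 14 = 62°C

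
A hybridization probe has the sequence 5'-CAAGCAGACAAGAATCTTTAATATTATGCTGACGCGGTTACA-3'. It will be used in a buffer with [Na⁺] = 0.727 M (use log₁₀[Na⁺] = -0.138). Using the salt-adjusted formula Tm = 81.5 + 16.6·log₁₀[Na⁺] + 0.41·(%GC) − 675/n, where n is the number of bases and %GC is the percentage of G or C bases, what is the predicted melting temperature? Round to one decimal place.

Length n = 42. Counting bases: T=11, A=15, G=8, C=8
G+C = 16, so %GC = 16/42 × 100 = 38.095%
Salt term: 16.6 × (-0.138) = -2.291
GC term: 0.41 × 38.095 = 15.619; length term: −675/42 = −16.071
Tm = 81.5 + (-2.291) + 15.619 − 16.071 = 78.757 → 78.8°C

78.8°C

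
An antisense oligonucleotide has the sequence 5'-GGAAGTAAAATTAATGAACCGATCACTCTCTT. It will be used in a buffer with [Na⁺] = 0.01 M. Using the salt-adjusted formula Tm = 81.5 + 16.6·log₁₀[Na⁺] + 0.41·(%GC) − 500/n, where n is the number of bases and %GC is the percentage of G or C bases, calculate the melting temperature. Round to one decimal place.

46.8°C

Length n = 32. Counting bases: C=6, G=5, A=12, T=9
G+C = 11, so %GC = 11/32 × 100 = 34.375%
Salt term: 16.6 × (-2) = -33.2
GC term: 0.41 × 34.375 = 14.094; length term: −500/32 = −15.625
Tm = 81.5 + (-33.2) + 14.094 − 15.625 = 46.769 → 46.8°C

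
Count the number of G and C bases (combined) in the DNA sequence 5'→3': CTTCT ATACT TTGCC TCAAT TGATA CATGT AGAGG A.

A=10, G=6, C=7, T=13
Total G or C: 6 + 7 = 13

13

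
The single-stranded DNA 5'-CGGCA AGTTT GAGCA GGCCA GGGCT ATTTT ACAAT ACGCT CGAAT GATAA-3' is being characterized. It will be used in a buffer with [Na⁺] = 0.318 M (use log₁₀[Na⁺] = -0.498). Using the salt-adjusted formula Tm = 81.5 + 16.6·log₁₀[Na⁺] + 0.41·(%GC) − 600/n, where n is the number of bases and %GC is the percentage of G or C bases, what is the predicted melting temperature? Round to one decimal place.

80.1°C

Length n = 50. Counting bases: C=10, G=13, A=15, T=12
G+C = 23, so %GC = 23/50 × 100 = 46%
Salt term: 16.6 × (-0.498) = -8.267
GC term: 0.41 × 46 = 18.86; length term: −600/50 = −12
Tm = 81.5 + (-8.267) + 18.86 − 12 = 80.093 → 80.1°C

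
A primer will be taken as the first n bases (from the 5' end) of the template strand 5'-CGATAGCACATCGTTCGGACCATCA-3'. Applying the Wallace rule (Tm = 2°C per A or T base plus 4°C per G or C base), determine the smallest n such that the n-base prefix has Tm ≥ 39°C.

First 12 bases: CGATAGCACATC → Tm = 36°C (< 39°C)
First 13 bases: CGATAGCACATCG → Tm = 40°C (≥ 39°C)
Each additional base adds 2°C (A/T) or 4°C (G/C), so Tm is non-decreasing in n; n = 13 is the first length to reach 39°C.

n = 13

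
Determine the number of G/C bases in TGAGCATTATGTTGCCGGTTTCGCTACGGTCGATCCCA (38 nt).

20

T=12, A=6, C=10, G=10
G+C = 10 + 10 = 20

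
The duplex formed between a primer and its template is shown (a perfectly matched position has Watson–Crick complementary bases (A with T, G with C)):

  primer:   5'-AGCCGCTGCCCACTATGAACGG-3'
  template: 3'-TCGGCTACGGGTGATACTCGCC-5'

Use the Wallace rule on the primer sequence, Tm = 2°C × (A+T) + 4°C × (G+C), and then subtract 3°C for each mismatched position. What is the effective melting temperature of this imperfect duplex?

Primer base counts: A=5, T=3, G=6, C=8 → A+T=8, G+C=14
Perfect-match Tm = 2(8) + 4(14) = 16 + 56 = 72°C
Mismatches (positions where the bases are not complementary): 2 (at positions 6, 19)
Effective Tm = 72 − 2×3 = 72 − 6 = 66°C

66°C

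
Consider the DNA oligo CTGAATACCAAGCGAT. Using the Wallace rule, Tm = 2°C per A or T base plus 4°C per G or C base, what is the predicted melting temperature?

46°C

Counting bases: A=6, T=3, G=3, C=4
A+T = 9, G+C = 7
Tm = 2×9 + 4×7 = 46°C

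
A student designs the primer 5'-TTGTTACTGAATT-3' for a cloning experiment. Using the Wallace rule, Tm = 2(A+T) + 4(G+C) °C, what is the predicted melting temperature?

Base counts: C=1, G=2, A=3, T=7
So N_AT = 10 and N_GC = 3.
Tm = 2×10 + 4×3 = 32°C

32°C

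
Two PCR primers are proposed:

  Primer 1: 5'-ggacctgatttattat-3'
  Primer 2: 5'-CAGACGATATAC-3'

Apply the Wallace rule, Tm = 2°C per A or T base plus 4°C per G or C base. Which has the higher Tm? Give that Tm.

Primer 1: A+T=11, G+C=5 → Tm = 2(11)+4(5) = 42°C
Primer 2: A+T=7, G+C=5 → Tm = 2(7)+4(5) = 34°C
42°C vs 34°C → primer 1 is higher.

Primer 1, 42°C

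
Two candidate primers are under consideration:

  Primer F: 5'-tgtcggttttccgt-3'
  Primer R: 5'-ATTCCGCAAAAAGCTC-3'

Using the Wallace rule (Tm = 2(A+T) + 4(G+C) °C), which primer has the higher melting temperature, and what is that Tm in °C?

Primer F: A+T=7, G+C=7 → Tm = 2(7)+4(7) = 42°C
Primer R: A+T=9, G+C=7 → Tm = 2(9)+4(7) = 46°C
42°C vs 46°C → primer R is higher.

Primer R, 46°C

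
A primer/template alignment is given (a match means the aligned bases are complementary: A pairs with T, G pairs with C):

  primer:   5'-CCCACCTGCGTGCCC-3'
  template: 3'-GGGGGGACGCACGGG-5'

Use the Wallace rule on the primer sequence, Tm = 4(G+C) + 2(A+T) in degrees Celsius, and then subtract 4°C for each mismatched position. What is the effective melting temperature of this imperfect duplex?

Primer base counts: A=1, T=2, G=3, C=9 → A+T=3, G+C=12
Perfect-match Tm = 2(3) + 4(12) = 6 + 48 = 54°C
Mismatches (positions where the bases are not complementary): 1 (at position 4)
Effective Tm = 54 − 1×4 = 54 − 4 = 50°C

50°C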